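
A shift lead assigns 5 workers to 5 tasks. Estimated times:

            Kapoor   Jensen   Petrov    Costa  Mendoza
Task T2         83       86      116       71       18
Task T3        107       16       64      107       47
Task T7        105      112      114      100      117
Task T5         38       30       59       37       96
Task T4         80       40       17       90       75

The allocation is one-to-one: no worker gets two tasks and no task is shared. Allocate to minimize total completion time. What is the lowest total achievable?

Treat this as an assignment problem: match each worker to one task.
Optimal: Kapoor→Task T5 (38 min), Jensen→Task T3 (16 min), Petrov→Task T4 (17 min), Costa→Task T7 (100 min), Mendoza→Task T2 (18 min) — total 38+16+17+100+18 = 189 min.
No other one-to-one assignment undercuts 189 min.

Minimum total: 189 min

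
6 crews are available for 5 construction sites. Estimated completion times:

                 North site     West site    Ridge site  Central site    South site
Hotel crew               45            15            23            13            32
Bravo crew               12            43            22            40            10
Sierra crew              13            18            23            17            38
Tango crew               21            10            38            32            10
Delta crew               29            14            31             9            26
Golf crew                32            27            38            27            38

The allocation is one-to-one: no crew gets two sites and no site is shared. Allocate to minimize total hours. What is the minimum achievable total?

Treat this as an assignment problem: match each crew to one site.
Optimal: Sierra crew→North site (13 hours), Tango crew→West site (10 hours), Hotel crew→Ridge site (23 hours), Delta crew→Central site (9 hours), Bravo crew→South site (10 hours) — total 13+10+23+9+10 = 65 hours.
Column-greedy (each site in turn goes to its cheapest remaining crew) gives 92 hours, worse by 27.
Next-best assignment: Bravo crew→North site, Hotel crew→West site, Sierra crew→Ridge site, Delta crew→Central site, Tango crew→South site = 69 hours.
Swapping Hotel crew↔Delta crew (Hotel crew→Central site 13 hours, Delta crew→Ridge site 31 hours) adds 12.
Every other assignment is strictly worse.

Min total: 65 hours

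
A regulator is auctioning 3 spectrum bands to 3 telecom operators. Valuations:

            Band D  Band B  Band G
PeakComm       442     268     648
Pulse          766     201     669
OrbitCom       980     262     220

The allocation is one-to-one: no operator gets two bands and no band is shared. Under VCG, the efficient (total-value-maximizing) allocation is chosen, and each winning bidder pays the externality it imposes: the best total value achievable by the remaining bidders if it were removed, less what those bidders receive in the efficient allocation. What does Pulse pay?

Efficient allocation: PeakComm→Band B ($268M), Pulse→Band G ($669M), OrbitCom→Band D ($980M); total welfare W = $1917M.
Pulse receives Band G at value $669M, so the others get W − 669 = $1248M.
Without Pulse: best allocation of the remaining 2 bidders over all 3 bands is PeakComm→Band G ($648M), OrbitCom→Band D ($980M), total $1628M.
VCG payment = (others' best without Pulse) − (others' welfare with Pulse) = 1628 − 1248 = $380M.

Pulse pays $380M.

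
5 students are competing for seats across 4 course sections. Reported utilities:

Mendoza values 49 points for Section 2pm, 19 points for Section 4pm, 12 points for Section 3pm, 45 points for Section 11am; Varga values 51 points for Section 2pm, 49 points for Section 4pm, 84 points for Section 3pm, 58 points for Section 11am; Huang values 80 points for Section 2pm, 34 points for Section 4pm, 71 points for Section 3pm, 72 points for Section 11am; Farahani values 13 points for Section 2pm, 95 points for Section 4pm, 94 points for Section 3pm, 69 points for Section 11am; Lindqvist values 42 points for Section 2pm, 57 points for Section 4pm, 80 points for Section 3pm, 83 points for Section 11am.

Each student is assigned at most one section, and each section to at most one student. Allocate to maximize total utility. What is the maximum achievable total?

Maximum total: 342 points

This is the linear assignment problem.
Optimal: Huang→Section 2pm (80 points), Farahani→Section 4pm (95 points), Varga→Section 3pm (84 points), Lindqvist→Section 11am (83 points) — total 80+95+84+83 = 342 points.
Row-greedy (each student in turn takes its best remaining section) gives 300 points, worse by 42.
Next-best assignment: Huang→Section 2pm, Farahani→Section 4pm, Lindqvist→Section 3pm, Varga→Section 11am = 313 points.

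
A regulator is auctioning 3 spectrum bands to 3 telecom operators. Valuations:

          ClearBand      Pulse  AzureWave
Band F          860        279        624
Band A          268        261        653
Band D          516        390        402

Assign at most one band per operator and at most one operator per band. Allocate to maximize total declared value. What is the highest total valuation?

Max total: $1903M

This is the linear assignment problem.
Optimal: ClearBand→Band F ($860M), Pulse→Band D ($390M), AzureWave→Band A ($653M) — total 860+390+653 = $1903M.
Swapping AzureWave↔Pulse (AzureWave→Band D $402M, Pulse→Band A $261M) loses 380.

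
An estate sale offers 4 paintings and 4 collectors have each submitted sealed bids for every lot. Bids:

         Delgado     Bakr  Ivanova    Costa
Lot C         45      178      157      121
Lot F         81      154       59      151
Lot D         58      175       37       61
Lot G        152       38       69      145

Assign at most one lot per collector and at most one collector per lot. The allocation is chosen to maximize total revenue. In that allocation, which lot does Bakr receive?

This is the linear assignment problem.
Optimal: Delgado→Lot G ($152), Bakr→Lot D ($175), Ivanova→Lot C ($157), Costa→Lot F ($151) — total 152+175+157+151 = $635.
Swapping Costa↔Bakr (Costa→Lot D $61, Bakr→Lot F $154) loses 111.
No other one-to-one assignment exceeds $635.
Bakr's own top lot is Lot C ($178), but forcing Bakr→Lot C and reassigning the rest optimally gives only $518 — worse by 117.

Bakr receives Lot D.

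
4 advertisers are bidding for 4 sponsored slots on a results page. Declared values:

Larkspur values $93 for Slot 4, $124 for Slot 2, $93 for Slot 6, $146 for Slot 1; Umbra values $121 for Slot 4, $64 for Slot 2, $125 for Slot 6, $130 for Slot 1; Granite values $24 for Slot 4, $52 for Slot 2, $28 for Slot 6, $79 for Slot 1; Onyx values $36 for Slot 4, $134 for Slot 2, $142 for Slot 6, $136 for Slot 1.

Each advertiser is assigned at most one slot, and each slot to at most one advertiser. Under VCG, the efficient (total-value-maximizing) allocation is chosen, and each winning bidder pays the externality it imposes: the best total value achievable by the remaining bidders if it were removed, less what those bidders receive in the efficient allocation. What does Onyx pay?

Onyx pays $4.

Efficient allocation: Larkspur→Slot 2 ($124), Umbra→Slot 4 ($121), Granite→Slot 1 ($79), Onyx→Slot 6 ($142); total welfare W = $466.
Onyx receives Slot 6 at value $142, so the others get W − 142 = $324.
Without Onyx: best allocation of the remaining 3 bidders over all 4 slots is Larkspur→Slot 2 ($124), Umbra→Slot 6 ($125), Granite→Slot 1 ($79), total $328.
VCG payment = (others' best without Onyx) − (others' welfare with Onyx) = 328 − 324 = $4.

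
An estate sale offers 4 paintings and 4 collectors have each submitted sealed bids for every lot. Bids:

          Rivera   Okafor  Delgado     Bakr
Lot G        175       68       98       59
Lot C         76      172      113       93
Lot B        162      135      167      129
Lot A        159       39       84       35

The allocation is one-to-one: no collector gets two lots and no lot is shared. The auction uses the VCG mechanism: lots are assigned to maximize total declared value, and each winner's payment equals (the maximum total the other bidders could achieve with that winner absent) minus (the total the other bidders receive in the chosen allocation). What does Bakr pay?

Bakr pays $83.

Efficient allocation: Rivera→Lot G ($175), Okafor→Lot C ($172), Delgado→Lot A ($84), Bakr→Lot B ($129); total welfare W = $560.
Bakr receives Lot B at value $129, so the others get W − 129 = $431.
Without Bakr: best allocation of the remaining 3 bidders over all 4 lots is Rivera→Lot G ($175), Okafor→Lot C ($172), Delgado→Lot B ($167), total $514.
VCG payment = (others' best without Bakr) − (others' welfare with Bakr) = 514 − 431 = $83.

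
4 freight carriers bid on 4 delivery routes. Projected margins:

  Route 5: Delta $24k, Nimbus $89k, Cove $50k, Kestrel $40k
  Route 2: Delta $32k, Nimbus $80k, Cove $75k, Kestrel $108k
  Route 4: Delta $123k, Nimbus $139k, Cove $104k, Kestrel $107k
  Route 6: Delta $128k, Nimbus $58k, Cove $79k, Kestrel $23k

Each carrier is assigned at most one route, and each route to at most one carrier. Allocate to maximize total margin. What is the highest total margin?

Optimal: Delta→Route 6 ($128k), Nimbus→Route 5 ($89k), Cove→Route 4 ($104k), Kestrel→Route 2 ($108k) — total 128+89+104+108 = $429k.
Max-entry greedy (repeatedly take the single best remaining cell) gives $425k, worse by 4.
No other one-to-one assignment exceeds $429k.

Max total: $429k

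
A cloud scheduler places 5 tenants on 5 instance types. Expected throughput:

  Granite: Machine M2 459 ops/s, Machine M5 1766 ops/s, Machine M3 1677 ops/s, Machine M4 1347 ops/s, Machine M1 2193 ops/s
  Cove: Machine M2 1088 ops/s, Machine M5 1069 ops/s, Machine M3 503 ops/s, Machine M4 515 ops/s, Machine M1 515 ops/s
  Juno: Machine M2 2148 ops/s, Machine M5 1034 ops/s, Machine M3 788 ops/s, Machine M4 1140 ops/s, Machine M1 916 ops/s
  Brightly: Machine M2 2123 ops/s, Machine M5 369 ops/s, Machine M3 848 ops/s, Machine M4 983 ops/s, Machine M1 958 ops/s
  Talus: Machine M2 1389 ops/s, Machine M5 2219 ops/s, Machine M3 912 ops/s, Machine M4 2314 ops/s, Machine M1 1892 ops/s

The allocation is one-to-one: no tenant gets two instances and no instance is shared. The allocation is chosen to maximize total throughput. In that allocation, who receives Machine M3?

Optimal: Granite→Machine M1 (2193 ops/s), Cove→Machine M5 (1069 ops/s), Juno→Machine M2 (2148 ops/s), Brightly→Machine M3 (848 ops/s), Talus→Machine M4 (2314 ops/s) — total 2193+1069+2148+848+2314 = 8572 ops/s.
Column-greedy (each instance in turn goes to its best remaining tenant) gives 7542 ops/s, worse by 1030.
Next-best assignment: Granite→Machine M1, Cove→Machine M5, Juno→Machine M3, Brightly→Machine M2, Talus→Machine M4 = 8487 ops/s.
Every other assignment is strictly worse.
Brightly's own top instance is Machine M2 (2123 ops/s), but forcing Brightly→Machine M2 and reassigning the rest optimally gives only 8487 ops/s — worse by 85.

Brightly receives Machine M3.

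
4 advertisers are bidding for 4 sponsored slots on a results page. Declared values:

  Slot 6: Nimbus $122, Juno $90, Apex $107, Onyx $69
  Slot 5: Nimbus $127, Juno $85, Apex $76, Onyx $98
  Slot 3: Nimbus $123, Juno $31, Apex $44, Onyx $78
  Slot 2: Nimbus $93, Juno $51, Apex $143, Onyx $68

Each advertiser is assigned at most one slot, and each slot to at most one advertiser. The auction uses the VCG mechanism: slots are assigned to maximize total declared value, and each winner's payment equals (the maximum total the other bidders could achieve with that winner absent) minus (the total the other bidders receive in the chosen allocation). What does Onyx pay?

Onyx pays $4.

Efficient allocation: Nimbus→Slot 3 ($123), Juno→Slot 6 ($90), Apex→Slot 2 ($143), Onyx→Slot 5 ($98); total welfare W = $454.
Onyx receives Slot 5 at value $98, so the others get W − 98 = $356.
Without Onyx: best allocation of the remaining 3 bidders over all 4 slots is Nimbus→Slot 5 ($127), Juno→Slot 6 ($90), Apex→Slot 2 ($143), total $360.
VCG payment = (others' best without Onyx) − (others' welfare with Onyx) = 360 − 356 = $4.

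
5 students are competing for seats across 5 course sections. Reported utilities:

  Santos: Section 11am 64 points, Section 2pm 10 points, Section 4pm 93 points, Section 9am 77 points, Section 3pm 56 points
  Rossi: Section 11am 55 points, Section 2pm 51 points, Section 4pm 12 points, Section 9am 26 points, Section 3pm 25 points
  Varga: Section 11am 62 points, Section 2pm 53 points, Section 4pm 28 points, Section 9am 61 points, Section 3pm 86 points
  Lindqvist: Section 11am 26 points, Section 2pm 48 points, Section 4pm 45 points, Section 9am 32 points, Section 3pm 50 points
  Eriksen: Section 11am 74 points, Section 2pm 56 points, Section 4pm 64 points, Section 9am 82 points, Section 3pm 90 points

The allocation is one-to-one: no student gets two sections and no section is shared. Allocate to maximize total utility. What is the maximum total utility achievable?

Max total: 364 points

This is the linear assignment problem.
Optimal: Santos→Section 4pm (93 points), Rossi→Section 11am (55 points), Varga→Section 3pm (86 points), Lindqvist→Section 2pm (48 points), Eriksen→Section 9am (82 points) — total 93+55+86+48+82 = 364 points.
Next-best assignment: Santos→Section 4pm, Rossi→Section 11am, Varga→Section 9am, Lindqvist→Section 2pm, Eriksen→Section 3pm = 347 points.
Swapping Rossi↔Eriksen (Rossi→Section 9am 26 points, Eriksen→Section 11am 74 points) loses 37.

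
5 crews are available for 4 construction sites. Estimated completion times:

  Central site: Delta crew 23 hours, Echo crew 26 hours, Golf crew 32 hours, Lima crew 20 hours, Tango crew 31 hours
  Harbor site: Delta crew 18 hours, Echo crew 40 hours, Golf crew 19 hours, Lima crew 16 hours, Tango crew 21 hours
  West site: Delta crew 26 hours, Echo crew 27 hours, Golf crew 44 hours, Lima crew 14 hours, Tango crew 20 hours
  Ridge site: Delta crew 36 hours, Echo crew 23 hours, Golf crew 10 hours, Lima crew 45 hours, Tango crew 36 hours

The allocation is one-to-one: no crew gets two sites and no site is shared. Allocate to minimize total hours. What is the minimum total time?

Min total: 68 hours

Optimal: Delta crew→Central site (23 hours), Tango crew→Harbor site (21 hours), Lima crew→West site (14 hours), Golf crew→Ridge site (10 hours) — total 23+21+14+10 = 68 hours.
Checked against all permutations: 68 hours is optimal.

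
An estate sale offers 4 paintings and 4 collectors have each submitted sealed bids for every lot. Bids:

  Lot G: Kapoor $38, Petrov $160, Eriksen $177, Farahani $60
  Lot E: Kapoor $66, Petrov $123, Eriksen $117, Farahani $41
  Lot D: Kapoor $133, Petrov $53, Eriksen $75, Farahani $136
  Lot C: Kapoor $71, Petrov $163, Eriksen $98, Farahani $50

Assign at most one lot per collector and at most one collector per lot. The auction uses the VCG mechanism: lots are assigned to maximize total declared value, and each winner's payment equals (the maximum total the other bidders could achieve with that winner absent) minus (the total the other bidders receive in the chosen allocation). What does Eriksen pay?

Eriksen pays $2.

Efficient allocation: Kapoor→Lot E ($66), Petrov→Lot C ($163), Eriksen→Lot G ($177), Farahani→Lot D ($136); total welfare W = $542.
Eriksen receives Lot G at value $177, so the others get W − 177 = $365.
Without Eriksen: best allocation of the remaining 3 bidders over all 4 lots is Kapoor→Lot C ($71), Petrov→Lot G ($160), Farahani→Lot D ($136), total $367.
VCG payment = (others' best without Eriksen) − (others' welfare with Eriksen) = 367 − 365 = $2.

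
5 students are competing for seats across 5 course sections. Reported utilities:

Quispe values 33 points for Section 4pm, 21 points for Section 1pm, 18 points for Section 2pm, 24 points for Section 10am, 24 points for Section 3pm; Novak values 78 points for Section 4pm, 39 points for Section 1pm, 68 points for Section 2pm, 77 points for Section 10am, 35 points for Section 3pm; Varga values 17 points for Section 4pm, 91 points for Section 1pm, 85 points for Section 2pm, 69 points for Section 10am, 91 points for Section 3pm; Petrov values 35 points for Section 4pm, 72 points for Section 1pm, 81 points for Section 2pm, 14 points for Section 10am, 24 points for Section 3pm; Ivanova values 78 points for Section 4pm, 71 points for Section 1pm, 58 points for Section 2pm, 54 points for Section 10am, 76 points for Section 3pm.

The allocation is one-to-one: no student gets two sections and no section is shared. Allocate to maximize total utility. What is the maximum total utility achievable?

This is a one-to-one assignment (maximum-weight bipartite matching).
Optimal: Quispe→Section 4pm (33 points), Novak→Section 10am (77 points), Varga→Section 1pm (91 points), Petrov→Section 2pm (81 points), Ivanova→Section 3pm (76 points) — total 33+77+91+81+76 = 358 points.
Column-greedy (each section in turn goes to its best remaining student) gives 328 points, worse by 30.
Next-best assignment: Quispe→Section 4pm, Novak→Section 10am, Varga→Section 3pm, Petrov→Section 2pm, Ivanova→Section 1pm = 353 points.
Swapping Quispe↔Petrov (Quispe→Section 2pm 18 points, Petrov→Section 4pm 35 points) loses 61.
No other one-to-one assignment exceeds 358 points.

Max total: 358 points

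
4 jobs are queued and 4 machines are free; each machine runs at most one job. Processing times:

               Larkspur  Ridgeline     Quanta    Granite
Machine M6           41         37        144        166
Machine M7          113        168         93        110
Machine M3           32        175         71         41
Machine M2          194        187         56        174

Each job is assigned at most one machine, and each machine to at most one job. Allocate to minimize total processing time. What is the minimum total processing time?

Optimal: Larkspur→Machine M3 (32 min), Ridgeline→Machine M6 (37 min), Quanta→Machine M2 (56 min), Granite→Machine M7 (110 min) — total 32+37+56+110 = 235 min.
No other one-to-one assignment undercuts 235 min.

Min total: 235 min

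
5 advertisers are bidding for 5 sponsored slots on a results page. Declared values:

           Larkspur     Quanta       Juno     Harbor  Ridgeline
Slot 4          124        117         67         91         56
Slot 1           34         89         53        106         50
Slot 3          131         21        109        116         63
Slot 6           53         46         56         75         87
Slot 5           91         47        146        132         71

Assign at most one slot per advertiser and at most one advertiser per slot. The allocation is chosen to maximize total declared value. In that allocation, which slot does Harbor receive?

Harbor receives Slot 1.

Optimal: Larkspur→Slot 3 ($131), Quanta→Slot 4 ($117), Juno→Slot 5 ($146), Harbor→Slot 1 ($106), Ridgeline→Slot 6 ($87) — total 131+117+146+106+87 = $587.
Column-greedy (each slot in turn goes to its best remaining advertiser) gives $473, worse by 114.
Every other assignment is strictly worse.
Harbor's own top slot is Slot 5 ($132), but forcing Harbor→Slot 5 and reassigning the rest optimally gives only $541 — worse by 46.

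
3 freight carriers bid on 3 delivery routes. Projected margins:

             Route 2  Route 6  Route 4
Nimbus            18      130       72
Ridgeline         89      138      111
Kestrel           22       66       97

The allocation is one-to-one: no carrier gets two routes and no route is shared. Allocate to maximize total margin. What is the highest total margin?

Maximum total: $316k

This is the linear assignment problem.
Optimal: Nimbus→Route 6 ($130k), Ridgeline→Route 2 ($89k), Kestrel→Route 4 ($97k) — total 130+89+97 = $316k.
Row-greedy (each carrier in turn takes its best remaining route) gives $263k, worse by 53.
Next-best assignment: Nimbus→Route 6, Ridgeline→Route 4, Kestrel→Route 2 = $263k.
Swapping Ridgeline↔Kestrel (Ridgeline→Route 4 $111k, Kestrel→Route 2 $22k) loses 53.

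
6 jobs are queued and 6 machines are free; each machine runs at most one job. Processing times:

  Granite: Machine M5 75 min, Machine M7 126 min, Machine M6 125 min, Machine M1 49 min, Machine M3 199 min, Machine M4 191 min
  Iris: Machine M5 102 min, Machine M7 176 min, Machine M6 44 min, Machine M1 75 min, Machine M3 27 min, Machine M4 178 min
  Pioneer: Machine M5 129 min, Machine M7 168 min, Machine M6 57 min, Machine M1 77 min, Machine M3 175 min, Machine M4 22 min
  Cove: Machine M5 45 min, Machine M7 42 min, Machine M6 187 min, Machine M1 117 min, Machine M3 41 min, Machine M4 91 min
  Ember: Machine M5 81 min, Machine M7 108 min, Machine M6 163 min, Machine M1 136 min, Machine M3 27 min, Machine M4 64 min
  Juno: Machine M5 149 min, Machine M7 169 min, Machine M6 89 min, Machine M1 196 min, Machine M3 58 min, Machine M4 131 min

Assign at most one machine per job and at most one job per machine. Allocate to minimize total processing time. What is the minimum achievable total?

Optimal: Granite→Machine M1 (49 min), Iris→Machine M6 (44 min), Pioneer→Machine M4 (22 min), Cove→Machine M7 (42 min), Ember→Machine M5 (81 min), Juno→Machine M3 (58 min) — total 49+44+22+42+81+58 = 296 min.
Next-best assignment: Granite→Machine M1, Iris→Machine M3, Pioneer→Machine M4, Cove→Machine M7, Ember→Machine M5, Juno→Machine M6 = 310 min.

Min total: 296 min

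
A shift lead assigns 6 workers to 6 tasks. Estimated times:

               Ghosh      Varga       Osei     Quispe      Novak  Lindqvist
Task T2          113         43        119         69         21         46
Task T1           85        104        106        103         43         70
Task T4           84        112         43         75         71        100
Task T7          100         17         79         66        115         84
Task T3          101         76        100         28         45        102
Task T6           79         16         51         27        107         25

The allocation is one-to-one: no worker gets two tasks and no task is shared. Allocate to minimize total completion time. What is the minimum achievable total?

Optimal: Ghosh→Task T1 (85 min), Varga→Task T7 (17 min), Osei→Task T4 (43 min), Quispe→Task T3 (28 min), Novak→Task T2 (21 min), Lindqvist→Task T6 (25 min) — total 85+17+43+28+21+25 = 219 min.
Min-entry greedy (repeatedly take the single cheapest remaining cell) gives 278 min, worse by 59.
Swapping Lindqvist↔Ghosh (Lindqvist→Task T1 70 min, Ghosh→Task T6 79 min) adds 39.
Checked against all permutations: 219 min is optimal.

Minimum total: 219 min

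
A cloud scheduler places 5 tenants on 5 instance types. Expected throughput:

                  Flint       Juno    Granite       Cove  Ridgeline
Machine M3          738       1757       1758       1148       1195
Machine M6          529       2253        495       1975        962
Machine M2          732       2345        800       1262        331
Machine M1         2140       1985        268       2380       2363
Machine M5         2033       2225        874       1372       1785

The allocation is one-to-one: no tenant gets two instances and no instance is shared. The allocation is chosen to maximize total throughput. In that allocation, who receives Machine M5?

Optimal: Flint→Machine M5 (2033 ops/s), Juno→Machine M2 (2345 ops/s), Granite→Machine M3 (1758 ops/s), Cove→Machine M6 (1975 ops/s), Ridgeline→Machine M1 (2363 ops/s) — total 2033+2345+1758+1975+2363 = 10474 ops/s.
Max-entry greedy (repeatedly take the single best remaining cell) gives 9478 ops/s, worse by 996.
Next-best assignment: Flint→Machine M1, Juno→Machine M2, Granite→Machine M3, Cove→Machine M6, Ridgeline→Machine M5 = 10003 ops/s.
Swapping Juno↔Cove (Juno→Machine M6 2253 ops/s, Cove→Machine M2 1262 ops/s) loses 805.
Flint's own top instance is Machine M1 (2140 ops/s), but forcing Flint→Machine M1 and reassigning the rest optimally gives only 10003 ops/s — worse by 471.

Flint receives Machine M5.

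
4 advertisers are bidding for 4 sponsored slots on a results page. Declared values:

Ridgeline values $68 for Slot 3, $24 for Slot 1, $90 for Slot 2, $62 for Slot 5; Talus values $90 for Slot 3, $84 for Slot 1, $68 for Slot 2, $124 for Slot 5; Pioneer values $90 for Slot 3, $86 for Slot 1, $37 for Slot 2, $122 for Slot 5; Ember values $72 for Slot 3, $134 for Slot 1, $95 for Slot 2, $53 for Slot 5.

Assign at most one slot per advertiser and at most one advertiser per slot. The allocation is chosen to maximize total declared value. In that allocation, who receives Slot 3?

This is a one-to-one assignment (maximum-weight bipartite matching).
Optimal: Ridgeline→Slot 2 ($90), Talus→Slot 5 ($124), Pioneer→Slot 3 ($90), Ember→Slot 1 ($134) — total 90+124+90+134 = $438.
Column-greedy (each slot in turn goes to its best remaining advertiser) gives $436, worse by 2.
Pioneer's own top slot is Slot 5 ($122), but forcing Pioneer→Slot 5 and reassigning the rest optimally gives only $436 — worse by 2.

Pioneer receives Slot 3.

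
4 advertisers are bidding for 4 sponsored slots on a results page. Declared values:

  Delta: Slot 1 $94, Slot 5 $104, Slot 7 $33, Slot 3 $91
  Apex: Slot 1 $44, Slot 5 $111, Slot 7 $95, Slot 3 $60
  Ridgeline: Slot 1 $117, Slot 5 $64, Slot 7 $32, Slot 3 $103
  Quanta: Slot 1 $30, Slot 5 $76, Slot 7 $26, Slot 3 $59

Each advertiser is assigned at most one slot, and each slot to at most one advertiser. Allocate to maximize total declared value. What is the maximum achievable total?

Optimal: Delta→Slot 3 ($91), Apex→Slot 7 ($95), Ridgeline→Slot 1 ($117), Quanta→Slot 5 ($76) — total 91+95+117+76 = $379.
Next-best assignment: Delta→Slot 5, Apex→Slot 7, Ridgeline→Slot 1, Quanta→Slot 3 = $375.

Maximum total: $379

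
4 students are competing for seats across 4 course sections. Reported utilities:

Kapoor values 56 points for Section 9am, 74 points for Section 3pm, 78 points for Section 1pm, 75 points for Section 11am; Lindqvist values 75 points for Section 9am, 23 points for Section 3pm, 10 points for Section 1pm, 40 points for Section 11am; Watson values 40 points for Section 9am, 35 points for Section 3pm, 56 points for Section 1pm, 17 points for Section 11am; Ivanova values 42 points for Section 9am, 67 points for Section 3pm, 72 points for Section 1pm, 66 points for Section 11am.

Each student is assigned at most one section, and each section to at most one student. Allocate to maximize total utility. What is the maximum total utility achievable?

Maximum total: 273 points

Optimal: Kapoor→Section 11am (75 points), Lindqvist→Section 9am (75 points), Watson→Section 1pm (56 points), Ivanova→Section 3pm (67 points) — total 75+75+56+67 = 273 points.
Column-greedy (each section in turn goes to its best remaining student) gives 238 points, worse by 35.
Swapping Ivanova↔Lindqvist (Ivanova→Section 9am 42 points, Lindqvist→Section 3pm 23 points) loses 77.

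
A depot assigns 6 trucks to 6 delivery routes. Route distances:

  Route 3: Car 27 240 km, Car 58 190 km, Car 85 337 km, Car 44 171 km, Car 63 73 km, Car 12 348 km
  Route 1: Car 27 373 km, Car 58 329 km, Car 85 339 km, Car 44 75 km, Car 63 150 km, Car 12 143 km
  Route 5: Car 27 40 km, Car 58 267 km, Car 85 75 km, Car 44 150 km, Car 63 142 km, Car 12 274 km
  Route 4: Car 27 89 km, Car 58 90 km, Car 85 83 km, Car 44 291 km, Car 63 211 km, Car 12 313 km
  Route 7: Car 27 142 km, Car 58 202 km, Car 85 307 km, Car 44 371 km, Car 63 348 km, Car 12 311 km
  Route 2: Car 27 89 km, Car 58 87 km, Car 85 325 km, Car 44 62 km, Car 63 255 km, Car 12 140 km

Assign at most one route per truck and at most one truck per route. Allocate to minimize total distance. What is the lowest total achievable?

Min total: 585 km

This is the linear assignment problem.
Optimal: Car 27→Route 7 (142 km), Car 58→Route 4 (90 km), Car 85→Route 5 (75 km), Car 44→Route 2 (62 km), Car 63→Route 3 (73 km), Car 12→Route 1 (143 km) — total 142+90+75+62+73+143 = 585 km.
Next-best assignment: Car 27→Route 7, Car 58→Route 4, Car 85→Route 5, Car 44→Route 1, Car 63→Route 3, Car 12→Route 2 = 595 km.
Every other assignment is strictly worse.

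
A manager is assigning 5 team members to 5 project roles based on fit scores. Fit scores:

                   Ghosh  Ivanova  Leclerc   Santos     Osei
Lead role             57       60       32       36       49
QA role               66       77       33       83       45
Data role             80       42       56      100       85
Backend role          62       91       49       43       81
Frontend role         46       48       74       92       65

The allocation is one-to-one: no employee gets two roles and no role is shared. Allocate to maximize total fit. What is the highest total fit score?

Optimal: Ghosh→Lead role (57 pts), Ivanova→Backend role (91 pts), Leclerc→Frontend role (74 pts), Santos→QA role (83 pts), Osei→Data role (85 pts) — total 57+91+74+83+85 = 390 pts.
Row-greedy (each employee in turn takes its best remaining role) gives 377 pts, worse by 13.

Max total: 390 pts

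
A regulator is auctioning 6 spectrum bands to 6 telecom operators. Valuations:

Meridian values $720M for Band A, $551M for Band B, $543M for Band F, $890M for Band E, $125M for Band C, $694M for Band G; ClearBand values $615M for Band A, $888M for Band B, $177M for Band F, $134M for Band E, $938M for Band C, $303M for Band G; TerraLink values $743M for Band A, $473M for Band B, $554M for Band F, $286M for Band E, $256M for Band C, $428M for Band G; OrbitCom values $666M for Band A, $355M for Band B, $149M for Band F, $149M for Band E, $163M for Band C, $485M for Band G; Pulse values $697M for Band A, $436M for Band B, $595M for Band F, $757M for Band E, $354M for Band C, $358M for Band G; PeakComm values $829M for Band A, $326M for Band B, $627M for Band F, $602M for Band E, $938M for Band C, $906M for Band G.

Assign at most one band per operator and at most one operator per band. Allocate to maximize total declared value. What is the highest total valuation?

Maximum total: $4539M

Optimal: Meridian→Band E ($890M), ClearBand→Band B ($888M), TerraLink→Band A ($743M), OrbitCom→Band G ($485M), Pulse→Band F ($595M), PeakComm→Band C ($938M) — total 890+888+743+485+595+938 = $4539M.
Column-greedy (each band in turn goes to its best remaining operator) gives $3943M, worse by 596.
Next-best assignment: Meridian→Band G, ClearBand→Band B, TerraLink→Band F, OrbitCom→Band A, Pulse→Band E, PeakComm→Band C = $4497M.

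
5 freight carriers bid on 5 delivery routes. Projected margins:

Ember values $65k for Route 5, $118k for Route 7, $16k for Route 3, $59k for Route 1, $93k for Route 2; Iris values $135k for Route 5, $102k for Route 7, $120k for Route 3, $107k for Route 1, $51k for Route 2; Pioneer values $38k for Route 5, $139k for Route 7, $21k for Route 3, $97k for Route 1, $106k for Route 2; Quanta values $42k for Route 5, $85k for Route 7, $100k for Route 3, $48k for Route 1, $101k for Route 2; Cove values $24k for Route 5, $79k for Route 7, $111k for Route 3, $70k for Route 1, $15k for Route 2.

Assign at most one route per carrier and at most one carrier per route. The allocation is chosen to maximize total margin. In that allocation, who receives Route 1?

Pioneer receives Route 1.

Optimal: Ember→Route 7 ($118k), Iris→Route 5 ($135k), Pioneer→Route 1 ($97k), Quanta→Route 2 ($101k), Cove→Route 3 ($111k) — total 118+135+97+101+111 = $562k.
Next-best assignment: Ember→Route 1, Iris→Route 5, Pioneer→Route 7, Quanta→Route 2, Cove→Route 3 = $545k.
Swapping Quanta↔Pioneer (Quanta→Route 1 $48k, Pioneer→Route 2 $106k) loses 44.
Pioneer's own top route is Route 7 ($139k), but forcing Pioneer→Route 7 and reassigning the rest optimally gives only $545k — worse by 17.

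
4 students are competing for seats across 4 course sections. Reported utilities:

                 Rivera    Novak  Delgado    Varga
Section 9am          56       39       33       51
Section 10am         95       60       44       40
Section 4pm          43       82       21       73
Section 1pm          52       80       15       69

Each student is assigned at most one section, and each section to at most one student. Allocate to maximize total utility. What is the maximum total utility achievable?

Max total: 281 points

Optimal: Rivera→Section 10am (95 points), Novak→Section 1pm (80 points), Delgado→Section 9am (33 points), Varga→Section 4pm (73 points) — total 95+80+33+73 = 281 points.
Row-greedy (each student in turn takes its best remaining section) gives 279 points, worse by 2.
Swapping Varga↔Rivera (Varga→Section 10am 40 points, Rivera→Section 4pm 43 points) loses 85.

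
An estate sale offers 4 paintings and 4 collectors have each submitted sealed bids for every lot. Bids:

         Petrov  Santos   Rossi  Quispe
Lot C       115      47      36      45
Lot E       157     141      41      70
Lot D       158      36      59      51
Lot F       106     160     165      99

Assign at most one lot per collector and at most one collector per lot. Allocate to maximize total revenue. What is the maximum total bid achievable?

Max total: $509

Optimal: Petrov→Lot D ($158), Santos→Lot E ($141), Rossi→Lot F ($165), Quispe→Lot C ($45) — total 158+141+165+45 = $509.
Row-greedy (each collector in turn takes its best remaining lot) gives $404, worse by 105.
Next-best assignment: Petrov→Lot C, Santos→Lot E, Rossi→Lot F, Quispe→Lot D = $472.
Swapping Quispe↔Petrov (Quispe→Lot D $51, Petrov→Lot C $115) loses 37.
No other one-to-one assignment exceeds $509.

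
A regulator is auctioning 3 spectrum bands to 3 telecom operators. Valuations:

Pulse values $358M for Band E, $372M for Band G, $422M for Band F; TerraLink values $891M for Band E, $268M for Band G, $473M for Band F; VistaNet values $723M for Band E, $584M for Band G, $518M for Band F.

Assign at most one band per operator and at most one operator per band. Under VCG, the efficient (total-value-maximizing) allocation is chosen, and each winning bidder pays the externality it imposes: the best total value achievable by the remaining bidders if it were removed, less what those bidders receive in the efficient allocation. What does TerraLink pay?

TerraLink pays $139M.

Efficient allocation: Pulse→Band F ($422M), TerraLink→Band E ($891M), VistaNet→Band G ($584M); total welfare W = $1897M.
TerraLink receives Band E at value $891M, so the others get W − 891 = $1006M.
Without TerraLink: best allocation of the remaining 2 bidders over all 3 bands is Pulse→Band F ($422M), VistaNet→Band E ($723M), total $1145M.
VCG payment = (others' best without TerraLink) − (others' welfare with TerraLink) = 1145 − 1006 = $139M.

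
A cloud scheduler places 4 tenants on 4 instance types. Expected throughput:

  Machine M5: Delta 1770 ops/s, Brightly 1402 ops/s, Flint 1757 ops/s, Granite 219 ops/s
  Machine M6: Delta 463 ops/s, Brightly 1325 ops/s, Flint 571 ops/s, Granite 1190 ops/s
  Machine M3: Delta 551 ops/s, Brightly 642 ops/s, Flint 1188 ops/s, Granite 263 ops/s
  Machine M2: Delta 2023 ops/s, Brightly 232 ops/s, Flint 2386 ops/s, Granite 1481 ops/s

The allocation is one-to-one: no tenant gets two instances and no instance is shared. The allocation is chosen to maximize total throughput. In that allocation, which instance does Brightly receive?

Brightly receives Machine M3.

Optimal: Delta→Machine M5 (1770 ops/s), Brightly→Machine M3 (642 ops/s), Flint→Machine M2 (2386 ops/s), Granite→Machine M6 (1190 ops/s) — total 1770+642+2386+1190 = 5988 ops/s.
Swapping Delta↔Granite (Delta→Machine M6 463 ops/s, Granite→Machine M5 219 ops/s) loses 2278.
Brightly's own top instance is Machine M5 (1402 ops/s), but forcing Brightly→Machine M5 and reassigning the rest optimally gives only 5803 ops/s — worse by 185.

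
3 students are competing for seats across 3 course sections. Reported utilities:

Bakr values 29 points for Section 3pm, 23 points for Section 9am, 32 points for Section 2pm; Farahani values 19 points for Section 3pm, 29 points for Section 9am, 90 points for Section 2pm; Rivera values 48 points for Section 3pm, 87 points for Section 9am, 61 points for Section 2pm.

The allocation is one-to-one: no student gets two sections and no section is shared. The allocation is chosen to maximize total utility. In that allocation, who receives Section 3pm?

Optimal: Bakr→Section 3pm (29 points), Farahani→Section 2pm (90 points), Rivera→Section 9am (87 points) — total 29+90+87 = 206 points.
Swapping Rivera↔Farahani (Rivera→Section 2pm 61 points, Farahani→Section 9am 29 points) loses 87.
Bakr's own top section is Section 2pm (32 points), but forcing Bakr→Section 2pm and reassigning the rest optimally gives only 138 points — worse by 68.

Bakr receives Section 3pm.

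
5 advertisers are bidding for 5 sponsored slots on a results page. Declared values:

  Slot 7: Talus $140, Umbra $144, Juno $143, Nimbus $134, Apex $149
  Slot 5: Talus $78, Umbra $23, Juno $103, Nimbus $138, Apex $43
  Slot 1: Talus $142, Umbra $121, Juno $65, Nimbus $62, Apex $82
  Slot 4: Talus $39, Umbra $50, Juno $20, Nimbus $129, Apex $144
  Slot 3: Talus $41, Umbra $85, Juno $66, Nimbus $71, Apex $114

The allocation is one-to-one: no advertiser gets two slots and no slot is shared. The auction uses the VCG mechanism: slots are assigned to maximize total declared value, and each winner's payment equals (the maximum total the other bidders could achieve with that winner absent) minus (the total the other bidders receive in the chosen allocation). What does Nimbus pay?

Efficient allocation: Talus→Slot 1 ($142), Umbra→Slot 3 ($85), Juno→Slot 7 ($143), Nimbus→Slot 5 ($138), Apex→Slot 4 ($144); total welfare W = $652.
Nimbus receives Slot 5 at value $138, so the others get W − 138 = $514.
Without Nimbus: best allocation of the remaining 4 bidders over all 5 slots is Talus→Slot 1 ($142), Umbra→Slot 7 ($144), Juno→Slot 5 ($103), Apex→Slot 4 ($144), total $533.
VCG payment = (others' best without Nimbus) − (others' welfare with Nimbus) = 533 − 514 = $19.

Nimbus pays $19.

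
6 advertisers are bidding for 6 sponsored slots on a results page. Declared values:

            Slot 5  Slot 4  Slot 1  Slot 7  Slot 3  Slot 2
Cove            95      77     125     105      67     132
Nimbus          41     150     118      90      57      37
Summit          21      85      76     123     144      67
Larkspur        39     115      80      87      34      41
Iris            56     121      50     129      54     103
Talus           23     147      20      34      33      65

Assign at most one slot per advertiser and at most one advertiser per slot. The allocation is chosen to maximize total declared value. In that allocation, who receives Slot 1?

Optimal: Cove→Slot 2 ($132), Nimbus→Slot 1 ($118), Summit→Slot 3 ($144), Larkspur→Slot 5 ($39), Iris→Slot 7 ($129), Talus→Slot 4 ($147) — total 132+118+144+39+129+147 = $709.
Nimbus's own top slot is Slot 4 ($150), but forcing Nimbus→Slot 4 and reassigning the rest optimally gives only $663 — worse by 46.

Nimbus receives Slot 1.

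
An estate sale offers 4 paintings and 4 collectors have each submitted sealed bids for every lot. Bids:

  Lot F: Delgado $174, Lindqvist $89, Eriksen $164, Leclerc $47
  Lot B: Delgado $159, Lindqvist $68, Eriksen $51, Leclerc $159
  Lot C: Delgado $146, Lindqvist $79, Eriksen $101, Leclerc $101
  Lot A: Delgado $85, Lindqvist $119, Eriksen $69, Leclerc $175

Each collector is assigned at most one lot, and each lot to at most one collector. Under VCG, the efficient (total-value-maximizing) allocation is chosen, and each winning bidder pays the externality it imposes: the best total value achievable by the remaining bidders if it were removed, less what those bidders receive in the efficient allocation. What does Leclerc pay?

Leclerc pays $13.

Efficient allocation: Delgado→Lot C ($146), Lindqvist→Lot A ($119), Eriksen→Lot F ($164), Leclerc→Lot B ($159); total welfare W = $588.
Leclerc receives Lot B at value $159, so the others get W − 159 = $429.
Without Leclerc: best allocation of the remaining 3 bidders over all 4 lots is Delgado→Lot B ($159), Lindqvist→Lot A ($119), Eriksen→Lot F ($164), total $442.
VCG payment = (others' best without Leclerc) − (others' welfare with Leclerc) = 442 − 429 = $13.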